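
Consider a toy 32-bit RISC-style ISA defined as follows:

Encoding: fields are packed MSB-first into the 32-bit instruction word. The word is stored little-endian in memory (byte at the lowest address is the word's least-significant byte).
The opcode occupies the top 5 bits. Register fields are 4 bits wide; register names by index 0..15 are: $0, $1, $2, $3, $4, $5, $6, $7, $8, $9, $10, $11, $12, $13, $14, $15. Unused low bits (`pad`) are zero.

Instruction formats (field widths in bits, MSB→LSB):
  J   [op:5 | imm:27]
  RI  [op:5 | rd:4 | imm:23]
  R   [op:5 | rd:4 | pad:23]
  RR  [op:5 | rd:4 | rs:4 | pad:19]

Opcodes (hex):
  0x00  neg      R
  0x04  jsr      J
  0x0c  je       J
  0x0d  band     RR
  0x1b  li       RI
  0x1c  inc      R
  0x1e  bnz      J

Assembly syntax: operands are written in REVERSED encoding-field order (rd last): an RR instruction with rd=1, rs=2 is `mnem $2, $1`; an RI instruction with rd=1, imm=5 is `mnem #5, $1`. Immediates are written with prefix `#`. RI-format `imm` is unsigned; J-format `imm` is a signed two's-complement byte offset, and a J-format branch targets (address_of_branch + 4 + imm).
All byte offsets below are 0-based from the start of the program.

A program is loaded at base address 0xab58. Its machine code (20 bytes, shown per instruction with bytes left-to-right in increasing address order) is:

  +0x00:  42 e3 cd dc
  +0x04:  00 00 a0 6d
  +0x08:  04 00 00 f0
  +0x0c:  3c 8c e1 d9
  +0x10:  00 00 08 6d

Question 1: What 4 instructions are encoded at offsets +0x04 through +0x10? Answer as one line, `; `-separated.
band $4, $11; bnz #4; li #6392892, $3; band $1, $10

@+04  little-endian(00 00 a0 6d) = 0x6da00000
  op=0x6da00000>>27=0xd ⇒ band (RR)
  rd@[26:23]=0xb ⇒ $11
  rs@[22:19]=0x4 ⇒ $4
@+08  little-endian(04 00 00 f0) = 0xf0000004
  op=0xf0000004>>27=0x1e ⇒ bnz (J)
  imm@[26:0]=0x4 ⇒ #4
@+0c  little-endian(3c 8c e1 d9) = 0xd9e18c3c
  op=0xd9e18c3c>>27=0x1b ⇒ li (RI)
  rd@[26:23]=0x3 ⇒ $3
  imm@[22:0]=0x618c3c ⇒ #6392892
@+10  little-endian(00 00 08 6d) = 0x6d080000
  op=0x6d080000>>27=0xd ⇒ band (RR)
  rd@[26:23]=0xa ⇒ $10
  rs@[22:19]=0x1 ⇒ $1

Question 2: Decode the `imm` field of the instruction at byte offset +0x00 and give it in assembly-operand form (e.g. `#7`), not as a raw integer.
#5104450

off 0x00: read 42 e3 cd dc as little → 0xdccde342
  op=0xdccde342>>27=0x1b ⇒ li (RI)
  [26:23] rd=9 = $9
  [22:0] imm=5104450 = #5104450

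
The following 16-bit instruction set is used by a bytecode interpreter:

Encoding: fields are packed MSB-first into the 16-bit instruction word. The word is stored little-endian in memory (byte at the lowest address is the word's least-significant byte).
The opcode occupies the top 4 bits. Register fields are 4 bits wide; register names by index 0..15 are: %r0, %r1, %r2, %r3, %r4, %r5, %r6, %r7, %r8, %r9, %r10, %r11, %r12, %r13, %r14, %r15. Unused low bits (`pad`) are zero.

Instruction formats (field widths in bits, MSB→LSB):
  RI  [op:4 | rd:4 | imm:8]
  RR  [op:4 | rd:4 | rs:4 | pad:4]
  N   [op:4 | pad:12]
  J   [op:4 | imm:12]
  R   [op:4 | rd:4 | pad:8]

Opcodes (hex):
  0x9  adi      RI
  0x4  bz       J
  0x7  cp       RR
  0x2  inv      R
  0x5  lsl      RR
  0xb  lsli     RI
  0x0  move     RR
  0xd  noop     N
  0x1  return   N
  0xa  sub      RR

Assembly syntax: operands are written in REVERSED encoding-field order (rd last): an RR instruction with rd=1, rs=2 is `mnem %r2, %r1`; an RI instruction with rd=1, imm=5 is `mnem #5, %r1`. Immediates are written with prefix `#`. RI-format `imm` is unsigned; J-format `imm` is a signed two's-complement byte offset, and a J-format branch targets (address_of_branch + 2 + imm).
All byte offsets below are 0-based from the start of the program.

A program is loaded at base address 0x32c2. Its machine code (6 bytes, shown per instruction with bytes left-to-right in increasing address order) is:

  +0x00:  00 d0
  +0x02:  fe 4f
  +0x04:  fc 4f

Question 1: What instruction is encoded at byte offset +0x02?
bz #-2

off 0x02: read fe 4f as little → 0x4ffe
  op=0x4ffe>>12=0x4 ⇒ bz (J)
  imm@[11:0]=0xffe (s12→-2) ⇒ #-2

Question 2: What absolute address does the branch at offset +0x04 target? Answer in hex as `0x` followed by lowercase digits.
0x32c4

off 0x04: read fc 4f as little → 0x4ffc
  opcode bits[15:12]=0x4: bz/J
  imm: (w>>0)&0xfff=0xffc (s12→-4) → #-4
  target = base 0x32c2 + off 0x04 + 2 + imm -4 = 0x32c4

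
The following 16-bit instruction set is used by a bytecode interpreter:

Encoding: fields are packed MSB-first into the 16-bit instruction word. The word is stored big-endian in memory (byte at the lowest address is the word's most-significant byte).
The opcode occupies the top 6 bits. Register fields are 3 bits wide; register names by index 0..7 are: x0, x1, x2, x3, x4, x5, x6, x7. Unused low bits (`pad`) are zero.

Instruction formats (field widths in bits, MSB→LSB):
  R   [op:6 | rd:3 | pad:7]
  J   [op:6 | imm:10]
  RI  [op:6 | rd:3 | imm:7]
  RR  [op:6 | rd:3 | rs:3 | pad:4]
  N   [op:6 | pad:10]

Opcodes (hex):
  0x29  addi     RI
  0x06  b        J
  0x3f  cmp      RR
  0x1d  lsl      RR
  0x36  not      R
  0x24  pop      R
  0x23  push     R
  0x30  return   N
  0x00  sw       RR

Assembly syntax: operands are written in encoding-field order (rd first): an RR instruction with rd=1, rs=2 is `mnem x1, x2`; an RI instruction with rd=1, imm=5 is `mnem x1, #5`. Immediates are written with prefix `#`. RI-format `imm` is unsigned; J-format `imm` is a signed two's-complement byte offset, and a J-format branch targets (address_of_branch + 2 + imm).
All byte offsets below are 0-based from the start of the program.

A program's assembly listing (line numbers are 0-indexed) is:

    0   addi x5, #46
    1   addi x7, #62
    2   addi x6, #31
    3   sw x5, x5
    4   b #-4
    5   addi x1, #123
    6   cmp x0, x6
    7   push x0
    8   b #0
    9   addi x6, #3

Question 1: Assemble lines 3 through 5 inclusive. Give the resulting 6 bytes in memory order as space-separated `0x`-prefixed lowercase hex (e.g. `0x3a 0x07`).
L3: sw op=0x0:6|rd=5:3|rs=5:3|pad=0:4 ⇒ 0x02d0 ⇒ big 02 d0
L4: b op=0x6:6|imm=-4:10 ⇒ 0x1bfc ⇒ big 1b fc
L5: addi op=0x29:6|rd=1:3|imm=123:7 ⇒ 0xa4fb ⇒ big a4 fb

0x02 0xd0 0x1b 0xfc 0xa4 0xfb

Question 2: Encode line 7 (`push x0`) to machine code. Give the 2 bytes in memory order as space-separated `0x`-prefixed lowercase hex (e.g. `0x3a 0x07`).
0x8c 0x00

7. push fields op=0x23:6|rd=0:3|pad=0:7 → word 8c00h → 8c 00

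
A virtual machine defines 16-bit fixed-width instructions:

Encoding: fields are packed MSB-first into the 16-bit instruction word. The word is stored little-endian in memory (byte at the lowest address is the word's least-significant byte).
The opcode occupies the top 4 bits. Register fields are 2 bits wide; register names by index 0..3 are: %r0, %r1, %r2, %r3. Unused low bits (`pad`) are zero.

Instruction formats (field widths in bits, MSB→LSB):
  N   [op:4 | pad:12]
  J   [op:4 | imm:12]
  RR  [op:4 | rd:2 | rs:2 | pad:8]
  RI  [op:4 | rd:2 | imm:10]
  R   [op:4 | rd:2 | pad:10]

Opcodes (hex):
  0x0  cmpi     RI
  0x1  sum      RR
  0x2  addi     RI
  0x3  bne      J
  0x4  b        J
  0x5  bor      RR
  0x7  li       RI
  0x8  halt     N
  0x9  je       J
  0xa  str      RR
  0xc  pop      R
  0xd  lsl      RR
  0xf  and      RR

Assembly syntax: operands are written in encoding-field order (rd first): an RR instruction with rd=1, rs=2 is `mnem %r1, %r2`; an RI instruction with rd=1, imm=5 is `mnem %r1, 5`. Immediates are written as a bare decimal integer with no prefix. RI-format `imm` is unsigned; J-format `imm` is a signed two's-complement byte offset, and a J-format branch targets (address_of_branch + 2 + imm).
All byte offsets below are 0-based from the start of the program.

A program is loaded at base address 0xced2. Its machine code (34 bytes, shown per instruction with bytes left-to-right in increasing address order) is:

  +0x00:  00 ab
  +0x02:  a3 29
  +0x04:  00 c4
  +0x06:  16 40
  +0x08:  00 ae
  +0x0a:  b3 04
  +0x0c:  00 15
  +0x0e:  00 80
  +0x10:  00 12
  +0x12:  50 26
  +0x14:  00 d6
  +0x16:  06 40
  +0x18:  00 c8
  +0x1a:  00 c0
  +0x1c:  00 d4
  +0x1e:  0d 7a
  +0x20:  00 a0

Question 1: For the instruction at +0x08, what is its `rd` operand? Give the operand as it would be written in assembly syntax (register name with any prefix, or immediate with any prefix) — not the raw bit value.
@+08  little-endian(00 ae) = 0xae00
  top 4b → 0xa → str [RR]
  rd@[11:10]=0x3 ⇒ %r3
  rs@[9:8]=0x2 ⇒ %r2

%r3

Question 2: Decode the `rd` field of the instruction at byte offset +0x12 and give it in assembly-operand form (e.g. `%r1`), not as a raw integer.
%r1

off 0x12: read 50 26 as little → 0x2650
  opcode bits[15:12]=0x2: addi/RI
  rd: (w>>10)&0x3=0x1 → %r1
  imm: (w>>0)&0x3ff=0x250 → 592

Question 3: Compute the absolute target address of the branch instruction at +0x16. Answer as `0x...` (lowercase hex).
0xcef0

@+16  little-endian(06 40) = 0x4006
  top 4b → 0x4 → b [J]
  imm: (w>>0)&0xfff=0x6 → 6
  target = base 0xced2 + off 0x16 + 2 + imm 6 = 0xcef0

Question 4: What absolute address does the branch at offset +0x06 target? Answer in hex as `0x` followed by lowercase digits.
off 0x06: read 16 40 as little → 0x4016
  op=0x4016>>12=0x4 ⇒ b (J)
  imm: (w>>0)&0xfff=0x16 → 22
  target = base 0xced2 + off 0x06 + 2 + imm 22 = 0xcef0

0xcef0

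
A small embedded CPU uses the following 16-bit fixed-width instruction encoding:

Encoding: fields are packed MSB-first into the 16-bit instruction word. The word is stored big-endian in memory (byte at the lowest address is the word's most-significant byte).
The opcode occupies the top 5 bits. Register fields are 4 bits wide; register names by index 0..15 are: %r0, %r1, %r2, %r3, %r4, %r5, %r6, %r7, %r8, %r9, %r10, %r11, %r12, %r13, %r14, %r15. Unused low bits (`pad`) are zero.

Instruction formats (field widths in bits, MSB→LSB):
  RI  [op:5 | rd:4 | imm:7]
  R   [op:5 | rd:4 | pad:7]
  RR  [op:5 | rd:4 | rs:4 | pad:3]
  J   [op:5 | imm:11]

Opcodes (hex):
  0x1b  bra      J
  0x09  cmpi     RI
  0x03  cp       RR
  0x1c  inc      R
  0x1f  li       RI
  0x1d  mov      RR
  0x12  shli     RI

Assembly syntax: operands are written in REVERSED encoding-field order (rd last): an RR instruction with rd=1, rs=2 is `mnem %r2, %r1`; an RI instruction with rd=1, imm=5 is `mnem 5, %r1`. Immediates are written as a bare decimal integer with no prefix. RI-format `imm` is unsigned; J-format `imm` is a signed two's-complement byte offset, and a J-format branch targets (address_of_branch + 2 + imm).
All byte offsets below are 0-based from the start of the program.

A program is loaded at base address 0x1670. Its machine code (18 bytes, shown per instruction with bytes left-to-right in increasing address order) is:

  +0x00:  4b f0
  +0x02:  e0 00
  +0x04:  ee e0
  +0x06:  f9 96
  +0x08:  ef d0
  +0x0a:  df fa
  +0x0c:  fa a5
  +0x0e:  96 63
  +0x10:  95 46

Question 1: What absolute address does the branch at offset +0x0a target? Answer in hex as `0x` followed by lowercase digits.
[0a] df fa → 0xdffa
  op=0xdffa>>11=0x1b ⇒ bra (J)
  imm@[10:0]=0x7fa (s11→-6) ⇒ -6
  target = base 0x1670 + off 0x0a + 2 + imm -6 = 0x1676

0x1676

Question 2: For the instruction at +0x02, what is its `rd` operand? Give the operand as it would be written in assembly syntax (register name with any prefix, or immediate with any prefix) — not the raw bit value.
%r0

+0x02: e0 00 ⇒ word 0xe000 (big)
  top 5b → 0x1c → inc [R]
  rd: (w>>7)&0xf=0x0 → %r0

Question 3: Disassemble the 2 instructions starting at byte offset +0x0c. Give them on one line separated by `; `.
li 37, %r5; shli 99, %r12

[0c] fa a5 → 0xfaa5
  op=0xfaa5>>11=0x1f ⇒ li (RI)
  rd: (w>>7)&0xf=0x5 → %r5
  imm: (w>>0)&0x7f=0x25 → 37
[0e] 96 63 → 0x9663
  op=0x9663>>11=0x12 ⇒ shli (RI)
  rd: (w>>7)&0xf=0xc → %r12
  imm: (w>>0)&0x7f=0x63 → 99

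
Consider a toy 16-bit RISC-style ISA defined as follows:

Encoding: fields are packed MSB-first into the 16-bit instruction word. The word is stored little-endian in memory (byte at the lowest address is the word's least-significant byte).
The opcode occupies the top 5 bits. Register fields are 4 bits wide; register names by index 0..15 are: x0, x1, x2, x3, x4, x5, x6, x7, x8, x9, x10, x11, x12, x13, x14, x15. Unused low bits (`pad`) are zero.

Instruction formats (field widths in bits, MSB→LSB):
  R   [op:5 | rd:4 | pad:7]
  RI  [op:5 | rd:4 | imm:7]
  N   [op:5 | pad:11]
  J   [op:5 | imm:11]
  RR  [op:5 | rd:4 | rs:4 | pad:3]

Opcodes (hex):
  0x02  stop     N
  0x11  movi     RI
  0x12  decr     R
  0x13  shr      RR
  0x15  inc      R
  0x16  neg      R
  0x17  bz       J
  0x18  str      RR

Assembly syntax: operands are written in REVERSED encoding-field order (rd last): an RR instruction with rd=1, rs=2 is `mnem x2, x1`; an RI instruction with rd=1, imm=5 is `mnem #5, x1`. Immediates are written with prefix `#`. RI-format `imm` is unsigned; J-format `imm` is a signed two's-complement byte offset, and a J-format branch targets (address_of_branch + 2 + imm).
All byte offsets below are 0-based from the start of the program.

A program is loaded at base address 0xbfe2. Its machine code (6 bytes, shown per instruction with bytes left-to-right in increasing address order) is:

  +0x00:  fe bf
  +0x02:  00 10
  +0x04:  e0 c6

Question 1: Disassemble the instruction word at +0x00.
bz #-2

[00] fe bf → 0xbffe
  top 5b → 0x17 → bz [J]
  imm@[10:0]=0x7fe (s11→-2) ⇒ #-2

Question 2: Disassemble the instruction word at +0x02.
+0x02: 00 10 ⇒ word 0x1000 (little)
  top 5b → 0x2 → stop [N]

stop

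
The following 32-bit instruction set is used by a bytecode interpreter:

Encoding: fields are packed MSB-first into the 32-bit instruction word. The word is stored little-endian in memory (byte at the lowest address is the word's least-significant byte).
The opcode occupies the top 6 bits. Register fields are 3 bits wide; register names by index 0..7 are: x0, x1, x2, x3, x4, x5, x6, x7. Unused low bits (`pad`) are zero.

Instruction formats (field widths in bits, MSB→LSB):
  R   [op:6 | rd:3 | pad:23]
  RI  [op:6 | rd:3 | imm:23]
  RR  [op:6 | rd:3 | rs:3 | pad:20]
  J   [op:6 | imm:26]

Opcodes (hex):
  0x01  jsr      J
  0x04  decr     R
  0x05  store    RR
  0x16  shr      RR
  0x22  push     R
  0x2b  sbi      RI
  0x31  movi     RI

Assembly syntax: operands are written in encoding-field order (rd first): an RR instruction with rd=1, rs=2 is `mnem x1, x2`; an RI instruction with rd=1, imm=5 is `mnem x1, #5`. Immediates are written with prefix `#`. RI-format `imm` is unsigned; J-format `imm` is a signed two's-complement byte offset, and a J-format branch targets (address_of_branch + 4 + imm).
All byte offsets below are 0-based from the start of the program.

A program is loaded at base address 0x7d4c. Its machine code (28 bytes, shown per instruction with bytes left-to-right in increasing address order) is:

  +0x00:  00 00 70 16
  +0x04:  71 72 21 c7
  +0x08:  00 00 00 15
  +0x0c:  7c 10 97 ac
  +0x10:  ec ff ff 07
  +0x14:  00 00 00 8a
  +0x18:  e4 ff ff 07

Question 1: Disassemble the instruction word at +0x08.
store x2, x0

[08] 00 00 00 15 → 0x15000000
  opcode bits[31:26]=0x5: store/RR
  [25:23] rd=2 = x2
  [22:20] rs=0 = x0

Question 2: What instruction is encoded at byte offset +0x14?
push x4

off 0x14: read 00 00 00 8a as little → 0x8a000000
  op=0x8a000000>>26=0x22 ⇒ push (R)
  [25:23] rd=4 = x4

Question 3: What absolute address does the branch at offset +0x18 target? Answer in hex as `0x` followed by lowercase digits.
0x7d4c

@+18  little-endian(e4 ff ff 07) = 0x07ffffe4
  top 6b → 0x1 → jsr [J]
  imm@[25:0]=0x3ffffe4 (s26→-28) ⇒ #-28
  target = base 0x7d4c + off 0x18 + 4 + imm -28 = 0x7d4c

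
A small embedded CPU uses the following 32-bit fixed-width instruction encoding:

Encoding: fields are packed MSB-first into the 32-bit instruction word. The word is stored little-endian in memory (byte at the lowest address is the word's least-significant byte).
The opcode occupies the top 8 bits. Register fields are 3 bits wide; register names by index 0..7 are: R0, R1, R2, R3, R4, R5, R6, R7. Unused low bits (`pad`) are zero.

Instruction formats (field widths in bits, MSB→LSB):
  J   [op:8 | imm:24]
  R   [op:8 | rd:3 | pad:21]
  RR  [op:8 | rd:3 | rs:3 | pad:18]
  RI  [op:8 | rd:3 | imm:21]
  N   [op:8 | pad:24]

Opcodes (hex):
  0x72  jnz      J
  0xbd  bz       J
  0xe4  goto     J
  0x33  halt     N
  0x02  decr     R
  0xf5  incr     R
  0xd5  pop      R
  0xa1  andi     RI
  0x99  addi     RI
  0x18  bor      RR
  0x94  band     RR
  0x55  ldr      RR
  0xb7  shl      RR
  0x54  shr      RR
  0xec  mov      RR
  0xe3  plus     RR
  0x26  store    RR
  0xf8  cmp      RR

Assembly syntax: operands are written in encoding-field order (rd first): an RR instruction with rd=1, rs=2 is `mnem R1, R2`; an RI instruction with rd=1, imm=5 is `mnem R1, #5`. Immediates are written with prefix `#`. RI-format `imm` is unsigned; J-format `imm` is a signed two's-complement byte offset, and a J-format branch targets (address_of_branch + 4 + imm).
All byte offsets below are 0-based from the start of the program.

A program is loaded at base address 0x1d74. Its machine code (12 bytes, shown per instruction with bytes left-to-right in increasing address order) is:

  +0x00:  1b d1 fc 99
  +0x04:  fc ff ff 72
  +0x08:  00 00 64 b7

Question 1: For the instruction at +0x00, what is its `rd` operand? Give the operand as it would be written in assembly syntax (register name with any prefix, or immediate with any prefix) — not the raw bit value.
+0x00: 1b d1 fc 99 ⇒ word 0x99fcd11b (little)
  op=0x99fcd11b>>24=0x99 ⇒ addi (RI)
  rd: (w>>21)&0x7=0x7 → R7
  imm: (w>>0)&0x1fffff=0x1cd11b → #1888539

R7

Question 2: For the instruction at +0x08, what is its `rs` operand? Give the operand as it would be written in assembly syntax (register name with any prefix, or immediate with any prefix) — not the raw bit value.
R1

@+08  little-endian(00 00 64 b7) = 0xb7640000
  top 8b → 0xb7 → shl [RR]
  [23:21] rd=3 = R3
  [20:18] rs=1 = R1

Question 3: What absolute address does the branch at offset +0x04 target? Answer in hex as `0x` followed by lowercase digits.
0x1d78

@+04  little-endian(fc ff ff 72) = 0x72fffffc
  op=0x72fffffc>>24=0x72 ⇒ jnz (J)
  [23:0] imm=16777212 (s24→-4) = #-4
  target = base 0x1d74 + off 0x04 + 4 + imm -4 = 0x1d78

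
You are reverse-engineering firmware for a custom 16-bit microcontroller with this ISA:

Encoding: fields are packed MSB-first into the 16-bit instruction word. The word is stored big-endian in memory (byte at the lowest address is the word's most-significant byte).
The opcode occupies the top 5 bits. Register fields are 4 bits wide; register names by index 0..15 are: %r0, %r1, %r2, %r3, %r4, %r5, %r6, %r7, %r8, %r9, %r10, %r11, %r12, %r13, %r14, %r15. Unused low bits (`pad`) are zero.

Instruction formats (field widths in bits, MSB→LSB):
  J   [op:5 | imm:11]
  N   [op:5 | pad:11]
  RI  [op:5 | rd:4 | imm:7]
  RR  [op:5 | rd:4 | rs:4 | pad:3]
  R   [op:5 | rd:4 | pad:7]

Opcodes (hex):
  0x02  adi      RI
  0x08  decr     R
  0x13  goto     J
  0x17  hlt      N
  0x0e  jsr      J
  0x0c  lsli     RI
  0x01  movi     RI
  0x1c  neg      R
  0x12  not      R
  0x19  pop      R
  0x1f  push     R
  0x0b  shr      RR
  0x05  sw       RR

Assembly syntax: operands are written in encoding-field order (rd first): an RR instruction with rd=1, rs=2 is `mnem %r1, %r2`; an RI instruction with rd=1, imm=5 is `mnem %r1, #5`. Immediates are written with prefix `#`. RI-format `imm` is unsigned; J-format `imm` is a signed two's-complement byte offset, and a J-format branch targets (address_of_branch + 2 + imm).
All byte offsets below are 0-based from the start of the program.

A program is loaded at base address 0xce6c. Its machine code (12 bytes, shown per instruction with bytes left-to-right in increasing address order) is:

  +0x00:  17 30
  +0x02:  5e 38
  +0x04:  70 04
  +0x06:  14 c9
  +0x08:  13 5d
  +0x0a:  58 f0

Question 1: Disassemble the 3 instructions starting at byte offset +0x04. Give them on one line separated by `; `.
+0x04: 70 04 ⇒ word 0x7004 (big)
  op=0x7004>>11=0xe ⇒ jsr (J)
  [10:0] imm=4 = #4
+0x06: 14 c9 ⇒ word 0x14c9 (big)
  op=0x14c9>>11=0x2 ⇒ adi (RI)
  [10:7] rd=9 = %r9
  [6:0] imm=73 = #73
+0x08: 13 5d ⇒ word 0x135d (big)
  op=0x135d>>11=0x2 ⇒ adi (RI)
  [10:7] rd=6 = %r6
  [6:0] imm=93 = #93

jsr #4; adi %r9, #73; adi %r6, #93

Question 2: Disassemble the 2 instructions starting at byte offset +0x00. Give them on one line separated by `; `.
off 0x00: read 17 30 as big → 0x1730
  top 5b → 0x2 → adi [RI]
  [10:7] rd=14 = %r14
  [6:0] imm=48 = #48
off 0x02: read 5e 38 as big → 0x5e38
  top 5b → 0xb → shr [RR]
  [10:7] rd=12 = %r12
  [6:3] rs=7 = %r7

adi %r14, #48; shr %r12, %r7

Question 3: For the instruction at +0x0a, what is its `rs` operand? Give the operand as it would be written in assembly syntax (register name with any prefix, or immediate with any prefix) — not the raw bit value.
%r14

[0a] 58 f0 → 0x58f0
  op=0x58f0>>11=0xb ⇒ shr (RR)
  rd@[10:7]=0x1 ⇒ %r1
  rs@[6:3]=0xe ⇒ %r14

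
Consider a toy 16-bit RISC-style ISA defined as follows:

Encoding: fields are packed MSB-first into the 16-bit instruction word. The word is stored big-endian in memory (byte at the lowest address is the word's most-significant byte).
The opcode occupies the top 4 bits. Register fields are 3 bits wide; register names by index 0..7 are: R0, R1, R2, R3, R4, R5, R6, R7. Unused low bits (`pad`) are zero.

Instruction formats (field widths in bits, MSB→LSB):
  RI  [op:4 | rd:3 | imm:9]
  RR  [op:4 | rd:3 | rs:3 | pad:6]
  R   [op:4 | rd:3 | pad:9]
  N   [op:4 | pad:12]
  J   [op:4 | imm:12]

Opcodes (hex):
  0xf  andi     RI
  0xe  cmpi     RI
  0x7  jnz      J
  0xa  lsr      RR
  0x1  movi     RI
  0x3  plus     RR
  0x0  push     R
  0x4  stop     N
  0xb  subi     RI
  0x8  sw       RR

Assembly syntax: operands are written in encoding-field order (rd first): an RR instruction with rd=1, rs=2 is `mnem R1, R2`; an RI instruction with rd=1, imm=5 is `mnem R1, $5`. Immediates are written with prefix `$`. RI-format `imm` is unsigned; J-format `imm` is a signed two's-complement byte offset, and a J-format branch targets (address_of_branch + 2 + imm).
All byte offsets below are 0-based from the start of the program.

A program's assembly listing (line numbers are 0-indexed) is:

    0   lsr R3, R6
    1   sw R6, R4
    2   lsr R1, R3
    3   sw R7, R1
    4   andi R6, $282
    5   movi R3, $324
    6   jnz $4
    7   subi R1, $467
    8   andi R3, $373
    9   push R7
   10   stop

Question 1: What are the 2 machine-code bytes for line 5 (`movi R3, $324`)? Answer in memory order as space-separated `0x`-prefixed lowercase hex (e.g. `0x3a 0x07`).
0x17 0x44

5. movi fields op=0x1:4|rd=3:3|imm=324:9 → word 1744h → 17 44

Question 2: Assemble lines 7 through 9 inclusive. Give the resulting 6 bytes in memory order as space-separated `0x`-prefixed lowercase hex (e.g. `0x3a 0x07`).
0xb3 0xd3 0xf7 0x75 0x0e 0x00

7. subi fields op=0xb:4|rd=1:3|imm=467:9 → word b3d3h → b3 d3
8. andi fields op=0xf:4|rd=3:3|imm=373:9 → word f775h → f7 75
9. push fields op=0x0:4|rd=7:3|pad=0:9 → word 0e00h → 0e 00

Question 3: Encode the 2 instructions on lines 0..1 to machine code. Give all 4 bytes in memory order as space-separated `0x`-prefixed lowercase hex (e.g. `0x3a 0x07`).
0xa7 0x80 0x8d 0x00

L0: lsr op=0xa:4|rd=3:3|rs=6:3|pad=0:6 ⇒ 0xa780 ⇒ big a7 80
L1: sw op=0x8:4|rd=6:3|rs=4:3|pad=0:6 ⇒ 0x8d00 ⇒ big 8d 00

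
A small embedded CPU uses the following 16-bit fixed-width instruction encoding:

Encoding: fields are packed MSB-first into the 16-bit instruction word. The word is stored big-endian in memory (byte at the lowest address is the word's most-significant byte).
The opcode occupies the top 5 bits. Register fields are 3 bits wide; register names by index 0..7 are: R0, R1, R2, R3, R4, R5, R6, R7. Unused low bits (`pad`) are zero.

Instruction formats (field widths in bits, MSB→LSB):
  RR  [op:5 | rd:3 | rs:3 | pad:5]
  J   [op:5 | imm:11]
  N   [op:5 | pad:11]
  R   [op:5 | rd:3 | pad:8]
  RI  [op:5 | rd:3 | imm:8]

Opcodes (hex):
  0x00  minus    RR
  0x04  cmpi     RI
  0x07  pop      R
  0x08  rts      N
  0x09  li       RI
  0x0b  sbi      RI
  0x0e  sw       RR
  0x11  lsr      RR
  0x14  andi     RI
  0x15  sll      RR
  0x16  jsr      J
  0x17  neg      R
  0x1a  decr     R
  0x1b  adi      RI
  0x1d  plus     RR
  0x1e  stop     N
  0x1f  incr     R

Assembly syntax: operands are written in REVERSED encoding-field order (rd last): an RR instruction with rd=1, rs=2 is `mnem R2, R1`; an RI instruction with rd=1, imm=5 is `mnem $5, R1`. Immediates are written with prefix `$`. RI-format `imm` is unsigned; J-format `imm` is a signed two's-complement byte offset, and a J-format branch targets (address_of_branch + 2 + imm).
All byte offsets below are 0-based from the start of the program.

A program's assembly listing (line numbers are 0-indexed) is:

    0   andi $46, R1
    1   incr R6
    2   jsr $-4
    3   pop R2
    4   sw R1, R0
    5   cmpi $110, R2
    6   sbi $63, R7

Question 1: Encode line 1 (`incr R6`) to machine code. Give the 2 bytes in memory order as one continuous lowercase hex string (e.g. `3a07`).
fe00

L1: incr op=0x1f:5|rd=6:3|pad=0:8 ⇒ 0xfe00 ⇒ big fe 00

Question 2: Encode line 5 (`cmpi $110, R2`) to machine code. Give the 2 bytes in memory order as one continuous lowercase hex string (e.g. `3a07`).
226e

line 5 (cmpi): pack op=0x4:5|rd=2:3|imm=110:8 = 0x226e; big→ 22 6e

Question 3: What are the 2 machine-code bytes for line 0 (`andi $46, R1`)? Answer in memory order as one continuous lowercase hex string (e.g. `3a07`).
a12e

0. andi fields op=0x14:5|rd=1:3|imm=46:8 → word a12eh → a1 2e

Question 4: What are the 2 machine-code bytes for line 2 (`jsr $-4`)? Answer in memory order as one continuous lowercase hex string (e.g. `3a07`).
b7fc

line 2 (jsr): pack op=0x16:5|imm=-4:11 = 0xb7fc; big→ b7 fc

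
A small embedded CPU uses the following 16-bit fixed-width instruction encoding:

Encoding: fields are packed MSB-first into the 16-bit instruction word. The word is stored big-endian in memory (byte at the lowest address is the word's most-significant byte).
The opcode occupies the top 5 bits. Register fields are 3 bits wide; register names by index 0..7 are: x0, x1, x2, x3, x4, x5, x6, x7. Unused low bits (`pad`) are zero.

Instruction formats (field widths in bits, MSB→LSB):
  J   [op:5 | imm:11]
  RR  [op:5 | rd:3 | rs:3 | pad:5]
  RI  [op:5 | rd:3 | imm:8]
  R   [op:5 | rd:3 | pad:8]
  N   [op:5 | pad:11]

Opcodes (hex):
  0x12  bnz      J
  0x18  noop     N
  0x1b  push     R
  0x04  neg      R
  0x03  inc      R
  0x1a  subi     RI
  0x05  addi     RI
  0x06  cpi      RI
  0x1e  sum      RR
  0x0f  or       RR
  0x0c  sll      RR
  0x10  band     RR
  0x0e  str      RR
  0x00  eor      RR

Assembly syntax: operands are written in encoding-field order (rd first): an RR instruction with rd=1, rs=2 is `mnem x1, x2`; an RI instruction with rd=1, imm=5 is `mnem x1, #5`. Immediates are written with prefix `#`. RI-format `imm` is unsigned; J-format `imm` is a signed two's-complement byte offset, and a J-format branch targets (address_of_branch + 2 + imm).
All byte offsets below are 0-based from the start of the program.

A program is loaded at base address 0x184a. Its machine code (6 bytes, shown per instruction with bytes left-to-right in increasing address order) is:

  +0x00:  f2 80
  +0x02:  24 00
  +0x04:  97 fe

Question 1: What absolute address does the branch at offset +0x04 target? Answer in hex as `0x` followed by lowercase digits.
off 0x04: read 97 fe as big → 0x97fe
  opcode bits[15:11]=0x12: bnz/J
  imm: (w>>0)&0x7ff=0x7fe (s11→-2) → #-2
  target = base 0x184a + off 0x04 + 2 + imm -2 = 0x184e

0x184e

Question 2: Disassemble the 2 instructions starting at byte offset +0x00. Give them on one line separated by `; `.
sum x2, x4; neg x4

@+00  big-endian(f2 80) = 0xf280
  opcode bits[15:11]=0x1e: sum/RR
  rd@[10:8]=0x2 ⇒ x2
  rs@[7:5]=0x4 ⇒ x4
@+02  big-endian(24 00) = 0x2400
  opcode bits[15:11]=0x4: neg/R
  rd@[10:8]=0x4 ⇒ x4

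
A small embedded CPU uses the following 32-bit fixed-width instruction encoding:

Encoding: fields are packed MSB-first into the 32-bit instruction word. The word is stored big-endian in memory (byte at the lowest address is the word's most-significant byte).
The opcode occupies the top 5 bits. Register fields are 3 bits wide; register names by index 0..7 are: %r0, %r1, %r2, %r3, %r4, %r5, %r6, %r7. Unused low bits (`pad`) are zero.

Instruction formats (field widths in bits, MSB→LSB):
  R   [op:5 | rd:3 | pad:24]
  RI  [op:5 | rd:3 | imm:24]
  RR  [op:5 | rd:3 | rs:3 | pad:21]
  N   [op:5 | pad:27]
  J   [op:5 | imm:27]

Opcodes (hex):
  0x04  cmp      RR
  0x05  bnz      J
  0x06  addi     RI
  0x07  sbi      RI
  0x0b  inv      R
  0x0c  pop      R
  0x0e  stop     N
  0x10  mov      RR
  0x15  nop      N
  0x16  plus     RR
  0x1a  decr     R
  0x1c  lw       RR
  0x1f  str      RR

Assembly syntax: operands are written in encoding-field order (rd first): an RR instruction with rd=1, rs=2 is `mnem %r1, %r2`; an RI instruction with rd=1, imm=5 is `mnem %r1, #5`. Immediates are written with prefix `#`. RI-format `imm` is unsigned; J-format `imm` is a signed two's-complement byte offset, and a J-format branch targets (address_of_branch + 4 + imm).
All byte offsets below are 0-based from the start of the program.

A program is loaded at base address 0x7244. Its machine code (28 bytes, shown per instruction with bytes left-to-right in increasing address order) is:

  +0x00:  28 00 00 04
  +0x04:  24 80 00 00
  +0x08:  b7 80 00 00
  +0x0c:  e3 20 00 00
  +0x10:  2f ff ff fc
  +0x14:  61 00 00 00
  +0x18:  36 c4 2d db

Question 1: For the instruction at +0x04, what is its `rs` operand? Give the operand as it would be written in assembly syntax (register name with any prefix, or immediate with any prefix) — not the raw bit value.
%r4

[04] 24 80 00 00 → 0x24800000
  opcode bits[31:27]=0x4: cmp/RR
  rd@[26:24]=0x4 ⇒ %r4
  rs@[23:21]=0x4 ⇒ %r4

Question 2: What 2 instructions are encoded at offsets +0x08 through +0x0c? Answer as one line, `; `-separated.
plus %r7, %r4; lw %r3, %r1

@+08  big-endian(b7 80 00 00) = 0xb7800000
  op=0xb7800000>>27=0x16 ⇒ plus (RR)
  [26:24] rd=7 = %r7
  [23:21] rs=4 = %r4
@+0c  big-endian(e3 20 00 00) = 0xe3200000
  op=0xe3200000>>27=0x1c ⇒ lw (RR)
  [26:24] rd=3 = %r3
  [23:21] rs=1 = %r1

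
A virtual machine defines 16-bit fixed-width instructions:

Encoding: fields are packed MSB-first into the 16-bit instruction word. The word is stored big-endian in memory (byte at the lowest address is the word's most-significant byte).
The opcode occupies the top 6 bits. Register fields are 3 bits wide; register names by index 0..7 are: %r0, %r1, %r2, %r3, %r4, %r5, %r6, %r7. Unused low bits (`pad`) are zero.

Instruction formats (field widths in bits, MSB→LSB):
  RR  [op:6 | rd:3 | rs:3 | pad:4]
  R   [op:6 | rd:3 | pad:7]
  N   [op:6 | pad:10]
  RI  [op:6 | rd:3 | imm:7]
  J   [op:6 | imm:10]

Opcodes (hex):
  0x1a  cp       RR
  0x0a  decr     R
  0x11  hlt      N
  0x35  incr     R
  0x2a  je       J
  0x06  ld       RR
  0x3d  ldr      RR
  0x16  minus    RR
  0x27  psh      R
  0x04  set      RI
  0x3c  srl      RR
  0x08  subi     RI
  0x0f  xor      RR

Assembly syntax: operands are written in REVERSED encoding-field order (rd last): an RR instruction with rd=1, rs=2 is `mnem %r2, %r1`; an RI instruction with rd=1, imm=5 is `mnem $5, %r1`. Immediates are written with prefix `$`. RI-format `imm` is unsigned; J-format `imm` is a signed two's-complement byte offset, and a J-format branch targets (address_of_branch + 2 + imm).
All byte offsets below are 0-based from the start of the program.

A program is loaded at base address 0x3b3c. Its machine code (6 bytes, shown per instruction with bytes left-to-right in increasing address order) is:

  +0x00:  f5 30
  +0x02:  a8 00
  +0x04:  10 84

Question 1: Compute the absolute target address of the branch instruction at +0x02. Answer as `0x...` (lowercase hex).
0x3b40

[02] a8 00 → 0xa800
  top 6b → 0x2a → je [J]
  imm: (w>>0)&0x3ff=0x0 → $0
  target = base 0x3b3c + off 0x02 + 2 + imm 0 = 0x3b40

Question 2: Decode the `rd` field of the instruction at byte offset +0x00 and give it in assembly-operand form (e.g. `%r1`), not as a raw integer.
[00] f5 30 → 0xf530
  top 6b → 0x3d → ldr [RR]
  [9:7] rd=2 = %r2
  [6:4] rs=3 = %r3

%r2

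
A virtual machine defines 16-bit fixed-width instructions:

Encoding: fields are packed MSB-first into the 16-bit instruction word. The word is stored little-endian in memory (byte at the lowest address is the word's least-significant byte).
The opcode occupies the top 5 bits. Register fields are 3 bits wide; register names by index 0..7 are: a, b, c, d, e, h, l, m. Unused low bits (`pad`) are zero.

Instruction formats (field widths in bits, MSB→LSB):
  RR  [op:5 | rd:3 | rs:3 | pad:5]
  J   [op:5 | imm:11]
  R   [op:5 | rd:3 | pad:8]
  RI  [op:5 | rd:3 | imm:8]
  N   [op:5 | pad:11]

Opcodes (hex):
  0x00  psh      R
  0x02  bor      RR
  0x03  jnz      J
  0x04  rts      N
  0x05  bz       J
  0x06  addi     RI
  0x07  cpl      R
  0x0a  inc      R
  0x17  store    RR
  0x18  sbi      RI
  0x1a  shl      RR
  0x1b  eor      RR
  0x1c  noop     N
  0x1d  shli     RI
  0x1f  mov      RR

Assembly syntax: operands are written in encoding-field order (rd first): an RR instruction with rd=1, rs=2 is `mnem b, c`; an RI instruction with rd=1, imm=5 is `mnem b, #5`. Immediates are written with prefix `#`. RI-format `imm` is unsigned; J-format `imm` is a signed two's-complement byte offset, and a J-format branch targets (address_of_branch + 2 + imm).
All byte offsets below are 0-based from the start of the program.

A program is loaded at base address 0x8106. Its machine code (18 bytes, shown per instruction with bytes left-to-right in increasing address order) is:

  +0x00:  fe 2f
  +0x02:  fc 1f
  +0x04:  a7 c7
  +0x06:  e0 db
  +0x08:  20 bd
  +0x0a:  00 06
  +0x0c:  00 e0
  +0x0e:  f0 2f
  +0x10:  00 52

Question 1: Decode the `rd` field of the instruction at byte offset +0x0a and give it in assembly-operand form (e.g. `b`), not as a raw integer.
l

[0a] 00 06 → 0x0600
  op=0x0600>>11=0x0 ⇒ psh (R)
  rd@[10:8]=0x6 ⇒ l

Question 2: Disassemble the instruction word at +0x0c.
noop

[0c] 00 e0 → 0xe000
  op=0xe000>>11=0x1c ⇒ noop (N)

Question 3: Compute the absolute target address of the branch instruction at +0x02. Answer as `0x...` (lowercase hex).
+0x02: fc 1f ⇒ word 0x1ffc (little)
  opcode bits[15:11]=0x3: jnz/J
  [10:0] imm=2044 (s11→-4) = #-4
  target = base 0x8106 + off 0x02 + 2 + imm -4 = 0x8106

0x8106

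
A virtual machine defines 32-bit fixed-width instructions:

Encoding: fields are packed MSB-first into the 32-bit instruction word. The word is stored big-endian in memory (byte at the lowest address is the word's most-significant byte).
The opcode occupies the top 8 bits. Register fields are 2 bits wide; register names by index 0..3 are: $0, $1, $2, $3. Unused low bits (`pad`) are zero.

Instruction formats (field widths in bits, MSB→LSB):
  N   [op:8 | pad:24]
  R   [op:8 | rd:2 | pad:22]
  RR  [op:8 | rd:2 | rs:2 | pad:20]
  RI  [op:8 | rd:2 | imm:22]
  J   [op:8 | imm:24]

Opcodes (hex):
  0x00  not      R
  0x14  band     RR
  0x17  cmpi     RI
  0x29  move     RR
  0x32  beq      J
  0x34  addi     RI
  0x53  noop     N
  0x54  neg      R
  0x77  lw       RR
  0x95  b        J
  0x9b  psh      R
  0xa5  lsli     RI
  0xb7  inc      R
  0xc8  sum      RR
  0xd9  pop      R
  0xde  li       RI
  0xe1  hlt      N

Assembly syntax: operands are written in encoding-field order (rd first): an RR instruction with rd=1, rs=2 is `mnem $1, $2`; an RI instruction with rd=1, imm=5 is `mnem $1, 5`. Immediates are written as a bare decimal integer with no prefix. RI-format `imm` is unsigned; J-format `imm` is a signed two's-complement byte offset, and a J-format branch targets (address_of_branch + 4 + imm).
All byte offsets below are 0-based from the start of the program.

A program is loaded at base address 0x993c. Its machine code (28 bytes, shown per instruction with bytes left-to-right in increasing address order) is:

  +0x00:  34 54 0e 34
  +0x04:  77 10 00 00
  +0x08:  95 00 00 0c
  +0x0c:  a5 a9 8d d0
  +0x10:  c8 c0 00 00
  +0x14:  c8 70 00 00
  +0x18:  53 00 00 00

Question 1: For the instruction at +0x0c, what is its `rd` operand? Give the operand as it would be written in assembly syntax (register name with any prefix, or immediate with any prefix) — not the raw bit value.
off 0x0c: read a5 a9 8d d0 as big → 0xa5a98dd0
  opcode bits[31:24]=0xa5: lsli/RI
  rd: (w>>22)&0x3=0x2 → $2
  imm: (w>>0)&0x3fffff=0x298dd0 → 2723280

$2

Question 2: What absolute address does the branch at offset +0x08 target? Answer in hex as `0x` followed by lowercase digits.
0x9954

[08] 95 00 00 0c → 0x9500000c
  opcode bits[31:24]=0x95: b/J
  [23:0] imm=12 = 12
  target = base 0x993c + off 0x08 + 4 + imm 12 = 0x9954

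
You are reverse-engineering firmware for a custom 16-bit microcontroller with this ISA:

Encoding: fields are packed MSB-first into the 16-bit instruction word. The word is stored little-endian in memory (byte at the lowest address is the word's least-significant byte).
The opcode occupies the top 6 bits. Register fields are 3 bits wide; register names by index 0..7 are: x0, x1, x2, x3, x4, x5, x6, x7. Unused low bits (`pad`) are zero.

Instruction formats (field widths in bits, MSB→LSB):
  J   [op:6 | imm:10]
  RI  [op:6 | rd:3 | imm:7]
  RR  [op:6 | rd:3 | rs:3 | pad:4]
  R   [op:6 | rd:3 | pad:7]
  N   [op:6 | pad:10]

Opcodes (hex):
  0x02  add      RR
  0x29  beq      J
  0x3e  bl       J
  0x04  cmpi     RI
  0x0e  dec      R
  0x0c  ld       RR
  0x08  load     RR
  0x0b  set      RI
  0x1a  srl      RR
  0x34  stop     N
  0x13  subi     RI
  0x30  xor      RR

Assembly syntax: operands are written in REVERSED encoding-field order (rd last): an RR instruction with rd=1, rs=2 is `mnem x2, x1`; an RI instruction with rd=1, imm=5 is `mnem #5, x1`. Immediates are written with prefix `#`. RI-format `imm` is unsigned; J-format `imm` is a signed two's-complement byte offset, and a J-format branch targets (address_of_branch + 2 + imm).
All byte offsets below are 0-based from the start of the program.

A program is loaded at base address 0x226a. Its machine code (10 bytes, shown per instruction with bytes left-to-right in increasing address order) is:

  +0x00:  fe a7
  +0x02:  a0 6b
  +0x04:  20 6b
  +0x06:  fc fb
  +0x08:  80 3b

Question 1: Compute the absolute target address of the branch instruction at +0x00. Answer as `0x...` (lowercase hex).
0x226a

@+00  little-endian(fe a7) = 0xa7fe
  op=0xa7fe>>10=0x29 ⇒ beq (J)
  imm: (w>>0)&0x3ff=0x3fe (s10→-2) → #-2
  target = base 0x226a + off 0x00 + 2 + imm -2 = 0x226a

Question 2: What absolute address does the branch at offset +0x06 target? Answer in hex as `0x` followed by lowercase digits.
off 0x06: read fc fb as little → 0xfbfc
  top 6b → 0x3e → bl [J]
  [9:0] imm=1020 (s10→-4) = #-4
  target = base 0x226a + off 0x06 + 2 + imm -4 = 0x226e

0x226e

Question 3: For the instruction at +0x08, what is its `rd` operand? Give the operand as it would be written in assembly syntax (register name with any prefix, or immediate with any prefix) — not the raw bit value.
+0x08: 80 3b ⇒ word 0x3b80 (little)
  top 6b → 0xe → dec [R]
  rd: (w>>7)&0x7=0x7 → x7

x7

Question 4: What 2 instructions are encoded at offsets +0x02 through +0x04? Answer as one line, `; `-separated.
off 0x02: read a0 6b as little → 0x6ba0
  opcode bits[15:10]=0x1a: srl/RR
  rd@[9:7]=0x7 ⇒ x7
  rs@[6:4]=0x2 ⇒ x2
off 0x04: read 20 6b as little → 0x6b20
  opcode bits[15:10]=0x1a: srl/RR
  rd@[9:7]=0x6 ⇒ x6
  rs@[6:4]=0x2 ⇒ x2

srl x2, x7; srl x2, x6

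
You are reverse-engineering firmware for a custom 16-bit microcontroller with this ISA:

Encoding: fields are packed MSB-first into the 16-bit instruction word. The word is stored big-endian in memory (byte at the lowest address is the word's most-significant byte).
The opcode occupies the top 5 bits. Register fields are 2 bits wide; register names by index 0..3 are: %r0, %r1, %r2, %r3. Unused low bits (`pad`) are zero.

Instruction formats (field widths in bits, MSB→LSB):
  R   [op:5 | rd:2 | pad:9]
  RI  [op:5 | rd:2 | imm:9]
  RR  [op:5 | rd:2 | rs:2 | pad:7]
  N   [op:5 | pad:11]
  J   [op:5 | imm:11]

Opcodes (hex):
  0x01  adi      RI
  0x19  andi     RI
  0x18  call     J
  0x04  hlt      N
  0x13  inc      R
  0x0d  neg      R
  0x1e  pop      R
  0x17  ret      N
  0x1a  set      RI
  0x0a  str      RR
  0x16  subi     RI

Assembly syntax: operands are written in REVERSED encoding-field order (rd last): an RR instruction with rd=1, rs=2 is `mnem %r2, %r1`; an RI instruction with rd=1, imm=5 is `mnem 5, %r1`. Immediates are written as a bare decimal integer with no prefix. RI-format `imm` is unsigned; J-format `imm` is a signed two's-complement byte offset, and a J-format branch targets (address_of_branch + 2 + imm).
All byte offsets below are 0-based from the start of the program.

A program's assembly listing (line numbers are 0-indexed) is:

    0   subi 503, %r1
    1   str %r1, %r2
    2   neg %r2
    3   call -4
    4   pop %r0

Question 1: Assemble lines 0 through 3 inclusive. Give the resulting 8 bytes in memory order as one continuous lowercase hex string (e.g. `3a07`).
line 0 (subi): pack op=0x16:5|rd=1:2|imm=503:9 = 0xb3f7; big→ b3 f7
line 1 (str): pack op=0xa:5|rd=2:2|rs=1:2|pad=0:7 = 0x5480; big→ 54 80
line 2 (neg): pack op=0xd:5|rd=2:2|pad=0:9 = 0x6c00; big→ 6c 00
line 3 (call): pack op=0x18:5|imm=-4:11 = 0xc7fc; big→ c7 fc

b3f754806c00c7fc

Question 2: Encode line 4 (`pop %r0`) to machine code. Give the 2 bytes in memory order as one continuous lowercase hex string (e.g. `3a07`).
f000

4. pop fields op=0x1e:5|rd=0:2|pad=0:9 → word f000h → f0 00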